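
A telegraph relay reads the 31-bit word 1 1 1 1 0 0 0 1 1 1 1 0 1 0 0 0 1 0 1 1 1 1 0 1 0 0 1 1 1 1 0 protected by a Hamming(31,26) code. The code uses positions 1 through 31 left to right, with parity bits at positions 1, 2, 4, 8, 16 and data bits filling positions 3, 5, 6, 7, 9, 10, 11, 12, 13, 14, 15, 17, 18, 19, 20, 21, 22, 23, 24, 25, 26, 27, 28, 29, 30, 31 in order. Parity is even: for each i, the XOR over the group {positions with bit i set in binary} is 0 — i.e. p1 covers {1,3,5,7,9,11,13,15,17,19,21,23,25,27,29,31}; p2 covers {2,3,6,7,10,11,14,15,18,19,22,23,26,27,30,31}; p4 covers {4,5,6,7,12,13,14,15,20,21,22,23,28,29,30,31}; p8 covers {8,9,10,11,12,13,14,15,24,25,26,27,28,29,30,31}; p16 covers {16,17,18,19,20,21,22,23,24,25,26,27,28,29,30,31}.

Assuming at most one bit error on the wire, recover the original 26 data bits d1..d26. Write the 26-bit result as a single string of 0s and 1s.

10001110100101111010011110

s1 (pos 1,3,5,7,9,11,13,15,17,19,21,23,25,27,29,31): 1⊕1⊕0⊕0⊕1⊕1⊕1⊕0⊕1⊕1⊕1⊕0⊕0⊕1⊕1⊕0 = 0
s2 (pos 2,3,6,7,10,11,14,15,18,19,22,23,26,27,30,31): 1⊕1⊕0⊕0⊕1⊕1⊕0⊕0⊕0⊕1⊕1⊕0⊕0⊕1⊕1⊕0 = 0
s4 (pos 4,5,6,7,12,13,14,15,20,21,22,23,28,29,30,31): 1⊕0⊕0⊕0⊕0⊕1⊕0⊕0⊕1⊕1⊕1⊕0⊕1⊕1⊕1⊕0 = 0
s8 (pos 8,9,10,11,12,13,14,15,24,25,26,27,28,29,30,31): 1⊕1⊕1⊕1⊕0⊕1⊕0⊕0⊕1⊕0⊕0⊕1⊕1⊕1⊕1⊕0 = 0
s16 (pos 16,17,18,19,20,21,22,23,24,25,26,27,28,29,30,31): 0⊕1⊕0⊕1⊕1⊕1⊕1⊕0⊕1⊕0⊕0⊕1⊕1⊕1⊕1⊕0 = 0
Syndrome s16…s1 = 00000 → no error.
Read data bits from positions 3,5,6,7,9,10,11,12,13,14,15,17,18,19,20,21,22,23,24,25,26,27,28,29,30,31: 10001110100101111010011110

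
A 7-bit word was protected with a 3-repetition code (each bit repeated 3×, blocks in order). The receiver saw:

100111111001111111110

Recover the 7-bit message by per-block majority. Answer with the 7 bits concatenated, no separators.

0110111

Block 1 (100): 1 one → 0
Block 2 (111): 3 ones → 1
Block 3 (111): 3 ones → 1
Block 4 (001): 1 one → 0
Block 5 (111): 3 ones → 1
Block 6 (111): 3 ones → 1
Block 7 (110): 2 ones → 1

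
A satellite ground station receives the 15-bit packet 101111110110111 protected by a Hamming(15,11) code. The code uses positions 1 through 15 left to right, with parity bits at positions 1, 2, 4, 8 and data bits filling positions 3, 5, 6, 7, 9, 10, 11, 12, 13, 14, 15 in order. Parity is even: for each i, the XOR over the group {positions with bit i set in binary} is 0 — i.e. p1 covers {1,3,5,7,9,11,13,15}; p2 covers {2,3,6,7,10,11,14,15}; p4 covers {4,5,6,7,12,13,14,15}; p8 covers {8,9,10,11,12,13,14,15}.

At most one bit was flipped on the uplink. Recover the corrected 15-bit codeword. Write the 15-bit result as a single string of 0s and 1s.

101111010110111

s1 (pos 1,3,5,7,9,11,13,15): 1⊕1⊕1⊕1⊕0⊕1⊕1⊕1 = 1
s2 (pos 2,3,6,7,10,11,14,15): 0⊕1⊕1⊕1⊕1⊕1⊕1⊕1 = 1
s4 (pos 4,5,6,7,12,13,14,15): 1⊕1⊕1⊕1⊕0⊕1⊕1⊕1 = 1
s8 (pos 8,9,10,11,12,13,14,15): 1⊕0⊕1⊕1⊕0⊕1⊕1⊕1 = 0
Syndrome s8…s1 = 0111 → error at position 7.
Flip position 7: 101111110110111 → 101111010110111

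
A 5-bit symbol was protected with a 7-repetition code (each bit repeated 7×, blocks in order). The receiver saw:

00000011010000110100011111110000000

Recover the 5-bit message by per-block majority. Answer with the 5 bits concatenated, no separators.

Block 1 (0000001): 1 one → 0
Block 2 (1010000): 2 ones → 0
Block 3 (1101000): 3 ones → 0
Block 4 (1111111): 7 ones → 1
Block 5 (0000000): 0 ones → 0

00010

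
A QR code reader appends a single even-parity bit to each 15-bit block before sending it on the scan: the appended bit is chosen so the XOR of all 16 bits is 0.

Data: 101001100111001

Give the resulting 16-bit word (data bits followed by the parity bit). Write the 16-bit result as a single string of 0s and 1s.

1010011001110010

XOR of the 15 data bits: 1⊕0⊕1⊕0⊕0⊕1⊕1⊕0⊕0⊕1⊕1⊕1⊕0⊕0⊕1 = 0
Parity bit = 0 (so all 16 bits XOR to 0).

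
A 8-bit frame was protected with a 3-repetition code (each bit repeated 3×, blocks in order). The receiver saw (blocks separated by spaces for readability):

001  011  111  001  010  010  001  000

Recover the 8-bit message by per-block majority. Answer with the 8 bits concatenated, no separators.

01100000

Block 1 (001): 1 one → 0
Block 2 (011): 2 ones → 1
Block 3 (111): 3 ones → 1
Block 4 (001): 1 one → 0
Block 5 (010): 1 one → 0
Block 6 (010): 1 one → 0
Block 7 (001): 1 one → 0
Block 8 (000): 0 ones → 0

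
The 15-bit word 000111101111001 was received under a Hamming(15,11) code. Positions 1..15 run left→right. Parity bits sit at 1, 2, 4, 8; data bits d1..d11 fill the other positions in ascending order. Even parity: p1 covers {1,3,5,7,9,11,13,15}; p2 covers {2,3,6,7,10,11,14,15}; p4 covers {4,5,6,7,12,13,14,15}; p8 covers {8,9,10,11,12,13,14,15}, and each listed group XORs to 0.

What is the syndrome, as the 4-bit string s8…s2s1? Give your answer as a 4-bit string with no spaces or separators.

1011

s1 (pos 1,3,5,7,9,11,13,15): 0⊕0⊕1⊕1⊕1⊕1⊕0⊕1 = 1
s2 (pos 2,3,6,7,10,11,14,15): 0⊕0⊕1⊕1⊕1⊕1⊕0⊕1 = 1
s4 (pos 4,5,6,7,12,13,14,15): 1⊕1⊕1⊕1⊕1⊕0⊕0⊕1 = 0
s8 (pos 8,9,10,11,12,13,14,15): 0⊕1⊕1⊕1⊕1⊕0⊕0⊕1 = 1
Syndrome s8…s1 = 1011 → error at position 11.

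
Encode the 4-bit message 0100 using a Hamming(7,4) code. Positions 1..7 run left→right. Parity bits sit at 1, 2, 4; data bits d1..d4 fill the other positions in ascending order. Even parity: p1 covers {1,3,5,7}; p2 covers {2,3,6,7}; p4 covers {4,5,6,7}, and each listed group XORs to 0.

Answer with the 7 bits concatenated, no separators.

1001100

Place data at non-parity positions: p1 p2 0 p4 1 0 0
p1 (pos 1,3,5,7): XOR of data positions = 0⊕1⊕0 = 1
p2 (pos 2,3,6,7): XOR of data positions = 0⊕0⊕0 = 0
p4 (pos 4,5,6,7): XOR of data positions = 1⊕0⊕0 = 1
Codeword: 1001100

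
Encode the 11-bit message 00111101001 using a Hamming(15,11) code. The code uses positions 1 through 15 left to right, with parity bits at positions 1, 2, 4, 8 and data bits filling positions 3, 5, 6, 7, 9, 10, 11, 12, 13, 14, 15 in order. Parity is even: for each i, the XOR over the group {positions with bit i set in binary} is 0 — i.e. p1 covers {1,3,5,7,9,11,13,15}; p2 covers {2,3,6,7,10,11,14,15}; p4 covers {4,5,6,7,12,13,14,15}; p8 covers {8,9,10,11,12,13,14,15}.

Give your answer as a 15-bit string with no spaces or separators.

Place data at non-parity positions: p1 p2 0 p4 0 1 1 p8 1 1 0 1 0 0 1
p1 (pos 1,3,5,7,9,11,13,15): XOR of data positions = 0⊕0⊕1⊕1⊕0⊕0⊕1 = 1
p2 (pos 2,3,6,7,10,11,14,15): XOR of data positions = 0⊕1⊕1⊕1⊕0⊕0⊕1 = 0
p4 (pos 4,5,6,7,12,13,14,15): XOR of data positions = 0⊕1⊕1⊕1⊕0⊕0⊕1 = 0
p8 (pos 8,9,10,11,12,13,14,15): XOR of data positions = 1⊕1⊕0⊕1⊕0⊕0⊕1 = 0
Codeword: 100001101101001

100001101101001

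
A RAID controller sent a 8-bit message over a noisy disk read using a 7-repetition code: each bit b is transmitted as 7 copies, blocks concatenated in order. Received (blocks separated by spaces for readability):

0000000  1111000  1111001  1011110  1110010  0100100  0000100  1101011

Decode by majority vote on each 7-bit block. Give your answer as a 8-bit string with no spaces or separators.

Block 1 (0000000): 0 ones → 0
Block 2 (1111000): 4 ones → 1
Block 3 (1111001): 5 ones → 1
Block 4 (1011110): 5 ones → 1
Block 5 (1110010): 4 ones → 1
Block 6 (0100100): 2 ones → 0
Block 7 (0000100): 1 one → 0
Block 8 (1101011): 5 ones → 1

01111001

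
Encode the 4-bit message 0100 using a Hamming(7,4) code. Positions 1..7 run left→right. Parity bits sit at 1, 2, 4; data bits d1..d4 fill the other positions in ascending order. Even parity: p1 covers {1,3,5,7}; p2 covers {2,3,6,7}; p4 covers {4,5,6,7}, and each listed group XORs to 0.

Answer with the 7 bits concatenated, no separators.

Place data at non-parity positions: p1 p2 0 p4 1 0 0
p1 (pos 1,3,5,7): XOR of data positions = 0⊕1⊕0 = 1
p2 (pos 2,3,6,7): XOR of data positions = 0⊕0⊕0 = 0
p4 (pos 4,5,6,7): XOR of data positions = 1⊕0⊕0 = 1
Codeword: 1001100

1001100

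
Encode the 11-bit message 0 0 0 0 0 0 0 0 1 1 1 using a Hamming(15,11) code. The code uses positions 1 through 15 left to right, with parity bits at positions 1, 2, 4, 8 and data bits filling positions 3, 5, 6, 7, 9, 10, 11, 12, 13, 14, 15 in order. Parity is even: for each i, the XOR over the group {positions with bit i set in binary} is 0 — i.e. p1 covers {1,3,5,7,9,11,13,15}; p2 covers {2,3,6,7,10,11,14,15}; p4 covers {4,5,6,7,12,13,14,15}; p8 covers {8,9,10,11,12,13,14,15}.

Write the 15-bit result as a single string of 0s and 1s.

000100010000111

Place data at non-parity positions: p1 p2 0 p4 0 0 0 p8 0 0 0 0 1 1 1
p1 (pos 1,3,5,7,9,11,13,15): XOR of data positions = 0⊕0⊕0⊕0⊕0⊕1⊕1 = 0
p2 (pos 2,3,6,7,10,11,14,15): XOR of data positions = 0⊕0⊕0⊕0⊕0⊕1⊕1 = 0
p4 (pos 4,5,6,7,12,13,14,15): XOR of data positions = 0⊕0⊕0⊕0⊕1⊕1⊕1 = 1
p8 (pos 8,9,10,11,12,13,14,15): XOR of data positions = 0⊕0⊕0⊕0⊕1⊕1⊕1 = 1
Codeword: 000100010000111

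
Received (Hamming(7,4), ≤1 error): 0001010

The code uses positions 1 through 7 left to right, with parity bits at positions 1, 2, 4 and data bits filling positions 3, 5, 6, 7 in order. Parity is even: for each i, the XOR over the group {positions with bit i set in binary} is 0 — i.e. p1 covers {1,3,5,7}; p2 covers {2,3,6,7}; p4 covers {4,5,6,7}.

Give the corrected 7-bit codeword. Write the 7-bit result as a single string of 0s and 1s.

s1 (pos 1,3,5,7): 0⊕0⊕0⊕0 = 0
s2 (pos 2,3,6,7): 0⊕0⊕1⊕0 = 1
s4 (pos 4,5,6,7): 1⊕0⊕1⊕0 = 0
Syndrome s4…s1 = 010 → error at position 2.
Flip position 2: 0001010 → 0101010

0101010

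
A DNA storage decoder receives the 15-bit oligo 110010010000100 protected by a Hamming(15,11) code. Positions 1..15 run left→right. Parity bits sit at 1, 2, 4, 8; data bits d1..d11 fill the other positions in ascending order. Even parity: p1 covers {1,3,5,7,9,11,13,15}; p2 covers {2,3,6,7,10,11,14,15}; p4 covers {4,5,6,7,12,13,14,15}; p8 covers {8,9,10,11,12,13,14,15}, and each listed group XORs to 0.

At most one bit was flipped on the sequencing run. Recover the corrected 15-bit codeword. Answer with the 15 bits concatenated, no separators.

111010010000100

s1 (pos 1,3,5,7,9,11,13,15): 1⊕0⊕1⊕0⊕0⊕0⊕1⊕0 = 1
s2 (pos 2,3,6,7,10,11,14,15): 1⊕0⊕0⊕0⊕0⊕0⊕0⊕0 = 1
s4 (pos 4,5,6,7,12,13,14,15): 0⊕1⊕0⊕0⊕0⊕1⊕0⊕0 = 0
s8 (pos 8,9,10,11,12,13,14,15): 1⊕0⊕0⊕0⊕0⊕1⊕0⊕0 = 0
Syndrome s8…s1 = 0011 → error at position 3.
Flip position 3: 110010010000100 → 111010010000100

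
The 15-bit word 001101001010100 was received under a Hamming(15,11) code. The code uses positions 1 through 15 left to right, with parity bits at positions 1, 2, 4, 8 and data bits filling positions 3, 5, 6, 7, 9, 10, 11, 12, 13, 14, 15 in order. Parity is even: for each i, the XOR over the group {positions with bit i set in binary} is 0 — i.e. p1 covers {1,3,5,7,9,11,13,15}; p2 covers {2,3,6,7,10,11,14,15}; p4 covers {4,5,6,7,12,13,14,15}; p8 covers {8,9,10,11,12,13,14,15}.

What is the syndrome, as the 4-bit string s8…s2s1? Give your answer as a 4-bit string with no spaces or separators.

s1 (pos 1,3,5,7,9,11,13,15): 0⊕1⊕0⊕0⊕1⊕1⊕1⊕0 = 0
s2 (pos 2,3,6,7,10,11,14,15): 0⊕1⊕1⊕0⊕0⊕1⊕0⊕0 = 1
s4 (pos 4,5,6,7,12,13,14,15): 1⊕0⊕1⊕0⊕0⊕1⊕0⊕0 = 1
s8 (pos 8,9,10,11,12,13,14,15): 0⊕1⊕0⊕1⊕0⊕1⊕0⊕0 = 1
Syndrome s8…s1 = 1110 → error at position 14.

1110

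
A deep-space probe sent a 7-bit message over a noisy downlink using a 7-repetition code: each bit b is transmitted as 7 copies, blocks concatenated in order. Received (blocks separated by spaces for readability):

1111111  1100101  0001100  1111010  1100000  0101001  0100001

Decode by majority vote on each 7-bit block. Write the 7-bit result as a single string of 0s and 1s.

1101000

Block 1 (1111111): 7 ones → 1
Block 2 (1100101): 4 ones → 1
Block 3 (0001100): 2 ones → 0
Block 4 (1111010): 5 ones → 1
Block 5 (1100000): 2 ones → 0
Block 6 (0101001): 3 ones → 0
Block 7 (0100001): 2 ones → 0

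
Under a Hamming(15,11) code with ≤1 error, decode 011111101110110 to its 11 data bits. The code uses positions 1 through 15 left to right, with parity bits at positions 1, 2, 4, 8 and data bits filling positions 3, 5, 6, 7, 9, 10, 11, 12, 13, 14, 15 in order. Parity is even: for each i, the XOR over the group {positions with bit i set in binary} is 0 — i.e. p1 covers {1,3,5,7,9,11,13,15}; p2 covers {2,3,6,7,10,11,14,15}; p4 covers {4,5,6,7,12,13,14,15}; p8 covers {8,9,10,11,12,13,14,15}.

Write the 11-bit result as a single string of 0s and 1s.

s1 (pos 1,3,5,7,9,11,13,15): 0⊕1⊕1⊕1⊕1⊕1⊕1⊕0 = 0
s2 (pos 2,3,6,7,10,11,14,15): 1⊕1⊕1⊕1⊕1⊕1⊕1⊕0 = 1
s4 (pos 4,5,6,7,12,13,14,15): 1⊕1⊕1⊕1⊕0⊕1⊕1⊕0 = 0
s8 (pos 8,9,10,11,12,13,14,15): 0⊕1⊕1⊕1⊕0⊕1⊕1⊕0 = 1
Syndrome s8…s1 = 1010 → error at position 10.
Flip position 10: 011111101110110 → 011111101010110
Read data bits from positions 3,5,6,7,9,10,11,12,13,14,15: 11111010110

11111010110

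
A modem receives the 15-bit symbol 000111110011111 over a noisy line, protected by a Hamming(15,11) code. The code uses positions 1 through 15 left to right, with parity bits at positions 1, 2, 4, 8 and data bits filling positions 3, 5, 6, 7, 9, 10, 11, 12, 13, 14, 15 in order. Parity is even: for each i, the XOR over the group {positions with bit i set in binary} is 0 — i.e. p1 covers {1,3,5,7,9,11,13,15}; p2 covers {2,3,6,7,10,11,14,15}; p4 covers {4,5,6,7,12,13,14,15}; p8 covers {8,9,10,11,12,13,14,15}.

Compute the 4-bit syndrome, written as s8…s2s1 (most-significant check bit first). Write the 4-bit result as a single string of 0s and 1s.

s1 (pos 1,3,5,7,9,11,13,15): 0⊕0⊕1⊕1⊕0⊕1⊕1⊕1 = 1
s2 (pos 2,3,6,7,10,11,14,15): 0⊕0⊕1⊕1⊕0⊕1⊕1⊕1 = 1
s4 (pos 4,5,6,7,12,13,14,15): 1⊕1⊕1⊕1⊕1⊕1⊕1⊕1 = 0
s8 (pos 8,9,10,11,12,13,14,15): 1⊕0⊕0⊕1⊕1⊕1⊕1⊕1 = 0
Syndrome s8…s1 = 0011 → error at position 3.

0011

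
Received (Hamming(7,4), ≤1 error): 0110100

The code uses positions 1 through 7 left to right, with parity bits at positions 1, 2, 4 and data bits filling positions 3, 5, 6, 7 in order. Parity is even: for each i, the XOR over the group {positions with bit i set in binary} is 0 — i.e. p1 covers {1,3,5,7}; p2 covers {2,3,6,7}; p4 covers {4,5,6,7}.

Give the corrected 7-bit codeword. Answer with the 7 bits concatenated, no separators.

0111100

s1 (pos 1,3,5,7): 0⊕1⊕1⊕0 = 0
s2 (pos 2,3,6,7): 1⊕1⊕0⊕0 = 0
s4 (pos 4,5,6,7): 0⊕1⊕0⊕0 = 1
Syndrome s4…s1 = 100 → error at position 4.
Flip position 4: 0110100 → 0111100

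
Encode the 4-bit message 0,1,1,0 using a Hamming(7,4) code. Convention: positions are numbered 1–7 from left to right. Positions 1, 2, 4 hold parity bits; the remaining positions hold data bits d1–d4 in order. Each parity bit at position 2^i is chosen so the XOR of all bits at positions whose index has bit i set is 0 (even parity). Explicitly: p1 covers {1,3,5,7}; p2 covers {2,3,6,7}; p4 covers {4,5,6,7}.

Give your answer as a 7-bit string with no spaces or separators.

1100110

Place data at non-parity positions: p1 p2 0 p4 1 1 0
p1 (pos 1,3,5,7): XOR of data positions = 0⊕1⊕0 = 1
p2 (pos 2,3,6,7): XOR of data positions = 0⊕1⊕0 = 1
p4 (pos 4,5,6,7): XOR of data positions = 1⊕1⊕0 = 0
Codeword: 1100110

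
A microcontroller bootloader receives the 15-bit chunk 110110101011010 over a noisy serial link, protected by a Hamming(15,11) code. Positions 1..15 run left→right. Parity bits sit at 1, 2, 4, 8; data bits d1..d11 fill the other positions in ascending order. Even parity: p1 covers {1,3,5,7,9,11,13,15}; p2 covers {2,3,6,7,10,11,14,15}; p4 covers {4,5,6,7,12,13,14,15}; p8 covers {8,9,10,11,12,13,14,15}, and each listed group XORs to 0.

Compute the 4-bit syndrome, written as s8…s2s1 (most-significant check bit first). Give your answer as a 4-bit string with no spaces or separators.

0101

s1 (pos 1,3,5,7,9,11,13,15): 1⊕0⊕1⊕1⊕1⊕1⊕0⊕0 = 1
s2 (pos 2,3,6,7,10,11,14,15): 1⊕0⊕0⊕1⊕0⊕1⊕1⊕0 = 0
s4 (pos 4,5,6,7,12,13,14,15): 1⊕1⊕0⊕1⊕1⊕0⊕1⊕0 = 1
s8 (pos 8,9,10,11,12,13,14,15): 0⊕1⊕0⊕1⊕1⊕0⊕1⊕0 = 0
Syndrome s8…s1 = 0101 → error at position 5.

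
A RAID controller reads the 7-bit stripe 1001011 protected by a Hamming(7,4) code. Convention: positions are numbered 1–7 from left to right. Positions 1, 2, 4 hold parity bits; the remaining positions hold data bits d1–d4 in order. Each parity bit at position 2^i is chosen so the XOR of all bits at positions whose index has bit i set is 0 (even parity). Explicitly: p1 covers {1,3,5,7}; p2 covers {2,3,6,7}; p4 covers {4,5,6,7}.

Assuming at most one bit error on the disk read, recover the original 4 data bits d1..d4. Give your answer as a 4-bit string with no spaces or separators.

s1 (pos 1,3,5,7): 1⊕0⊕0⊕1 = 0
s2 (pos 2,3,6,7): 0⊕0⊕1⊕1 = 0
s4 (pos 4,5,6,7): 1⊕0⊕1⊕1 = 1
Syndrome s4…s1 = 100 → error at position 4.
Flip position 4: 1001011 → 1000011
Read data bits from positions 3,5,6,7: 0011

0011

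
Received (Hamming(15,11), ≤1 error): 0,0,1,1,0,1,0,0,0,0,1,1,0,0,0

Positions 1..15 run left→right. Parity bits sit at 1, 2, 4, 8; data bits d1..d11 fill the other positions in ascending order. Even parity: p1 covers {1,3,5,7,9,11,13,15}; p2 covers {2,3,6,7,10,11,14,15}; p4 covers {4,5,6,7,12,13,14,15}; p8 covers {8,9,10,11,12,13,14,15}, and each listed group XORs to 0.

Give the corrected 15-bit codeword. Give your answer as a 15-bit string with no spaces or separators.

001100000011000

s1 (pos 1,3,5,7,9,11,13,15): 0⊕1⊕0⊕0⊕0⊕1⊕0⊕0 = 0
s2 (pos 2,3,6,7,10,11,14,15): 0⊕1⊕1⊕0⊕0⊕1⊕0⊕0 = 1
s4 (pos 4,5,6,7,12,13,14,15): 1⊕0⊕1⊕0⊕1⊕0⊕0⊕0 = 1
s8 (pos 8,9,10,11,12,13,14,15): 0⊕0⊕0⊕1⊕1⊕0⊕0⊕0 = 0
Syndrome s8…s1 = 0110 → error at position 6.
Flip position 6: 001101000011000 → 001100000011000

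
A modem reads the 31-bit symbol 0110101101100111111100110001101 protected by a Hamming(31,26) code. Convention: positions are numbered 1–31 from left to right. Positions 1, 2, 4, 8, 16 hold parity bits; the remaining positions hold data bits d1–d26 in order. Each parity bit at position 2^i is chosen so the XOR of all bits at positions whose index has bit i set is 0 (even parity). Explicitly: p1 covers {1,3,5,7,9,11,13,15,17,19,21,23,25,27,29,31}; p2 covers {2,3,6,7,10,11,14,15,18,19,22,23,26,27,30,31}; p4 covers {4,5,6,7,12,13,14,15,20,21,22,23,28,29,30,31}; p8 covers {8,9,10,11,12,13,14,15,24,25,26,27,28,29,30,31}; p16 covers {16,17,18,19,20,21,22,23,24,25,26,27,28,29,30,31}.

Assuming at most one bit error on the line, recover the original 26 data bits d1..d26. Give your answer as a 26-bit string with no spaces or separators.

s1 (pos 1,3,5,7,9,11,13,15,17,19,21,23,25,27,29,31): 0⊕1⊕1⊕1⊕0⊕1⊕0⊕1⊕1⊕1⊕0⊕1⊕0⊕0⊕1⊕1 = 0
s2 (pos 2,3,6,7,10,11,14,15,18,19,22,23,26,27,30,31): 1⊕1⊕0⊕1⊕1⊕1⊕1⊕1⊕1⊕1⊕0⊕1⊕0⊕0⊕0⊕1 = 1
s4 (pos 4,5,6,7,12,13,14,15,20,21,22,23,28,29,30,31): 0⊕1⊕0⊕1⊕0⊕0⊕1⊕1⊕1⊕0⊕0⊕1⊕1⊕1⊕0⊕1 = 1
s8 (pos 8,9,10,11,12,13,14,15,24,25,26,27,28,29,30,31): 1⊕0⊕1⊕1⊕0⊕0⊕1⊕1⊕1⊕0⊕0⊕0⊕1⊕1⊕0⊕1 = 1
s16 (pos 16,17,18,19,20,21,22,23,24,25,26,27,28,29,30,31): 1⊕1⊕1⊕1⊕1⊕0⊕0⊕1⊕1⊕0⊕0⊕0⊕1⊕1⊕0⊕1 = 0
Syndrome s16…s1 = 01110 → error at position 14.
Flip position 14: 0110101101100111111100110001101 → 0110101101100011111100110001101
Read data bits from positions 3,5,6,7,9,10,11,12,13,14,15,17,18,19,20,21,22,23,24,25,26,27,28,29,30,31: 11010110001111100110001101

11010110001111100110001101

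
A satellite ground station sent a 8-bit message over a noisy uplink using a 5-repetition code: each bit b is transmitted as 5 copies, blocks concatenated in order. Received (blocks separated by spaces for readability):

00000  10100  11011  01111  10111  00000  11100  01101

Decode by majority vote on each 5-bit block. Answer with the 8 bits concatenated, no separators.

Block 1 (00000): 0 ones → 0
Block 2 (10100): 2 ones → 0
Block 3 (11011): 4 ones → 1
Block 4 (01111): 4 ones → 1
Block 5 (10111): 4 ones → 1
Block 6 (00000): 0 ones → 0
Block 7 (11100): 3 ones → 1
Block 8 (01101): 3 ones → 1

00111011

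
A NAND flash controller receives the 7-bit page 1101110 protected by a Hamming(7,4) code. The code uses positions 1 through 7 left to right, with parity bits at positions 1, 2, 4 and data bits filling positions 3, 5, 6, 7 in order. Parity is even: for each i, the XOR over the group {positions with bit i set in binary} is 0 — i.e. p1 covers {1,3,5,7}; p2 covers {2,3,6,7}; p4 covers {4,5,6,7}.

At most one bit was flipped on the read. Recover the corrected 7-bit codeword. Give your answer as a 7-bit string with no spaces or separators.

1100110

s1 (pos 1,3,5,7): 1⊕0⊕1⊕0 = 0
s2 (pos 2,3,6,7): 1⊕0⊕1⊕0 = 0
s4 (pos 4,5,6,7): 1⊕1⊕1⊕0 = 1
Syndrome s4…s1 = 100 → error at position 4.
Flip position 4: 1101110 → 1100110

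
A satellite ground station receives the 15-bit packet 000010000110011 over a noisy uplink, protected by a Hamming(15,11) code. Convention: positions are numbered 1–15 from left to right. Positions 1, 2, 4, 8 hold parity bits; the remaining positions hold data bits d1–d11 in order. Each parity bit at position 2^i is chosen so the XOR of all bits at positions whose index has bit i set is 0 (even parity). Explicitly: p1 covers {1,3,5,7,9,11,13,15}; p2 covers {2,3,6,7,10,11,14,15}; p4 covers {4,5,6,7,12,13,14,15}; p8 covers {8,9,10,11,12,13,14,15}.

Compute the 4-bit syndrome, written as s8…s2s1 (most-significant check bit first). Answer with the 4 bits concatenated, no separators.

0101

s1 (pos 1,3,5,7,9,11,13,15): 0⊕0⊕1⊕0⊕0⊕1⊕0⊕1 = 1
s2 (pos 2,3,6,7,10,11,14,15): 0⊕0⊕0⊕0⊕1⊕1⊕1⊕1 = 0
s4 (pos 4,5,6,7,12,13,14,15): 0⊕1⊕0⊕0⊕0⊕0⊕1⊕1 = 1
s8 (pos 8,9,10,11,12,13,14,15): 0⊕0⊕1⊕1⊕0⊕0⊕1⊕1 = 0
Syndrome s8…s1 = 0101 → error at position 5.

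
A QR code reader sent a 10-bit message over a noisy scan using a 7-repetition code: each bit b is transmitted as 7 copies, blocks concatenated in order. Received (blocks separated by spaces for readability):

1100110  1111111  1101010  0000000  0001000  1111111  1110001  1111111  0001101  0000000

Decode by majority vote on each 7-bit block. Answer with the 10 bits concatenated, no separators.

Block 1 (1100110): 4 ones → 1
Block 2 (1111111): 7 ones → 1
Block 3 (1101010): 4 ones → 1
Block 4 (0000000): 0 ones → 0
Block 5 (0001000): 1 one → 0
Block 6 (1111111): 7 ones → 1
Block 7 (1110001): 4 ones → 1
Block 8 (1111111): 7 ones → 1
Block 9 (0001101): 3 ones → 0
Block 10 (0000000): 0 ones → 0

1110011100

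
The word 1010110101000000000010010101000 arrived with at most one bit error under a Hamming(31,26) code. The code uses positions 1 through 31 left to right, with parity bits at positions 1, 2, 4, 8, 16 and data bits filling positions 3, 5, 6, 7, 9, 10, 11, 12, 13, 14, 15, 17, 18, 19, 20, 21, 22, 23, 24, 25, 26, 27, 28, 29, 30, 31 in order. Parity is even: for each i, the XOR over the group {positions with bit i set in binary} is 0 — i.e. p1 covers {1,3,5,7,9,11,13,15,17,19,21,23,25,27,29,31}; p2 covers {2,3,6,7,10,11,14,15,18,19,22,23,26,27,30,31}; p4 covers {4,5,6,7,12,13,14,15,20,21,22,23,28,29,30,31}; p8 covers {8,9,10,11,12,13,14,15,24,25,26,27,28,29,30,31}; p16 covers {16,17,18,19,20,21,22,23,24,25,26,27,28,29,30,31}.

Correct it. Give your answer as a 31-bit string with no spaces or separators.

s1 (pos 1,3,5,7,9,11,13,15,17,19,21,23,25,27,29,31): 1⊕1⊕1⊕0⊕0⊕0⊕0⊕0⊕0⊕0⊕1⊕0⊕0⊕0⊕0⊕0 = 0
s2 (pos 2,3,6,7,10,11,14,15,18,19,22,23,26,27,30,31): 0⊕1⊕1⊕0⊕1⊕0⊕0⊕0⊕0⊕0⊕0⊕0⊕1⊕0⊕0⊕0 = 0
s4 (pos 4,5,6,7,12,13,14,15,20,21,22,23,28,29,30,31): 0⊕1⊕1⊕0⊕0⊕0⊕0⊕0⊕0⊕1⊕0⊕0⊕1⊕0⊕0⊕0 = 0
s8 (pos 8,9,10,11,12,13,14,15,24,25,26,27,28,29,30,31): 1⊕0⊕1⊕0⊕0⊕0⊕0⊕0⊕1⊕0⊕1⊕0⊕1⊕0⊕0⊕0 = 1
s16 (pos 16,17,18,19,20,21,22,23,24,25,26,27,28,29,30,31): 0⊕0⊕0⊕0⊕0⊕1⊕0⊕0⊕1⊕0⊕1⊕0⊕1⊕0⊕0⊕0 = 0
Syndrome s16…s1 = 01000 → error at position 8.
Flip position 8: 1010110101000000000010010101000 → 1010110001000000000010010101000

1010110001000000000010010101000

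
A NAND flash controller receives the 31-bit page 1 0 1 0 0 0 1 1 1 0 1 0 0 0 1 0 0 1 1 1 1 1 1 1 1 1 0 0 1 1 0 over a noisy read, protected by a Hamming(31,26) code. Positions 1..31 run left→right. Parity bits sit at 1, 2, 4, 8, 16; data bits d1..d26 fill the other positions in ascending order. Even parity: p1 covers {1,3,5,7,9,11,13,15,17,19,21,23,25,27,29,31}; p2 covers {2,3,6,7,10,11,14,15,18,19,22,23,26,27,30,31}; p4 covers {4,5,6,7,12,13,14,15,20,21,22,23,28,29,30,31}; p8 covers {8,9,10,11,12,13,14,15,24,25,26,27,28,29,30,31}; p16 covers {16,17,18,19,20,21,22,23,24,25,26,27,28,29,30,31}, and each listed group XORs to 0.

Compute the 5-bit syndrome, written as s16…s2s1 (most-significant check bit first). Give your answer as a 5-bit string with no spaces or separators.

11001

s1 (pos 1,3,5,7,9,11,13,15,17,19,21,23,25,27,29,31): 1⊕1⊕0⊕1⊕1⊕1⊕0⊕1⊕0⊕1⊕1⊕1⊕1⊕0⊕1⊕0 = 1
s2 (pos 2,3,6,7,10,11,14,15,18,19,22,23,26,27,30,31): 0⊕1⊕0⊕1⊕0⊕1⊕0⊕1⊕1⊕1⊕1⊕1⊕1⊕0⊕1⊕0 = 0
s4 (pos 4,5,6,7,12,13,14,15,20,21,22,23,28,29,30,31): 0⊕0⊕0⊕1⊕0⊕0⊕0⊕1⊕1⊕1⊕1⊕1⊕0⊕1⊕1⊕0 = 0
s8 (pos 8,9,10,11,12,13,14,15,24,25,26,27,28,29,30,31): 1⊕1⊕0⊕1⊕0⊕0⊕0⊕1⊕1⊕1⊕1⊕0⊕0⊕1⊕1⊕0 = 1
s16 (pos 16,17,18,19,20,21,22,23,24,25,26,27,28,29,30,31): 0⊕0⊕1⊕1⊕1⊕1⊕1⊕1⊕1⊕1⊕1⊕0⊕0⊕1⊕1⊕0 = 1
Syndrome s16…s1 = 11001 → error at position 25.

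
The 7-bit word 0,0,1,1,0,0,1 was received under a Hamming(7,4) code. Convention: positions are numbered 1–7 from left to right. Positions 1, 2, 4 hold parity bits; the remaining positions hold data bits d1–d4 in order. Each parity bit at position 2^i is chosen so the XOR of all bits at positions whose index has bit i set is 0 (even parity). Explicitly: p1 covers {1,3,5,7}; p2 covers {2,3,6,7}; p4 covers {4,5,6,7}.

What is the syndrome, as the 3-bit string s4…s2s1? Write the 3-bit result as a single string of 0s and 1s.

s1 (pos 1,3,5,7): 0⊕1⊕0⊕1 = 0
s2 (pos 2,3,6,7): 0⊕1⊕0⊕1 = 0
s4 (pos 4,5,6,7): 1⊕0⊕0⊕1 = 0
Syndrome s4…s1 = 000 → no error.

000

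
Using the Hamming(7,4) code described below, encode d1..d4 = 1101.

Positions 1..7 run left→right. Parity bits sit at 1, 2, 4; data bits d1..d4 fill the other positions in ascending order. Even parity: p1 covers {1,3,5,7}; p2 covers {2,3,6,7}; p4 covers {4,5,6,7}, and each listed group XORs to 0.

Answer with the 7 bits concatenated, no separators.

1010101

Place data at non-parity positions: p1 p2 1 p4 1 0 1
p1 (pos 1,3,5,7): XOR of data positions = 1⊕1⊕1 = 1
p2 (pos 2,3,6,7): XOR of data positions = 1⊕0⊕1 = 0
p4 (pos 4,5,6,7): XOR of data positions = 1⊕0⊕1 = 0
Codeword: 1010101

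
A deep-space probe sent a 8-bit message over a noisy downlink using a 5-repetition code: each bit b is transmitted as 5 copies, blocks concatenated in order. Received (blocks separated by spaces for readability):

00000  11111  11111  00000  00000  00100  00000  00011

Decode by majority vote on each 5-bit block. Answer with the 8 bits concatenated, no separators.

Block 1 (00000): 0 ones → 0
Block 2 (11111): 5 ones → 1
Block 3 (11111): 5 ones → 1
Block 4 (00000): 0 ones → 0
Block 5 (00000): 0 ones → 0
Block 6 (00100): 1 one → 0
Block 7 (00000): 0 ones → 0
Block 8 (00011): 2 ones → 0

01100000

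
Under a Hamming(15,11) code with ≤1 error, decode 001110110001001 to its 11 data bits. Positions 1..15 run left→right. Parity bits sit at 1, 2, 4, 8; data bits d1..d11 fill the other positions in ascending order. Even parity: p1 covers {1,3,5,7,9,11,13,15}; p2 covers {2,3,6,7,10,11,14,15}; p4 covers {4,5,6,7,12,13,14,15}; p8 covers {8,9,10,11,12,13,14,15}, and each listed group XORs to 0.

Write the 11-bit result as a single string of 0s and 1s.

s1 (pos 1,3,5,7,9,11,13,15): 0⊕1⊕1⊕1⊕0⊕0⊕0⊕1 = 0
s2 (pos 2,3,6,7,10,11,14,15): 0⊕1⊕0⊕1⊕0⊕0⊕0⊕1 = 1
s4 (pos 4,5,6,7,12,13,14,15): 1⊕1⊕0⊕1⊕1⊕0⊕0⊕1 = 1
s8 (pos 8,9,10,11,12,13,14,15): 1⊕0⊕0⊕0⊕1⊕0⊕0⊕1 = 1
Syndrome s8…s1 = 1110 → error at position 14.
Flip position 14: 001110110001001 → 001110110001011
Read data bits from positions 3,5,6,7,9,10,11,12,13,14,15: 11010001011

11010001011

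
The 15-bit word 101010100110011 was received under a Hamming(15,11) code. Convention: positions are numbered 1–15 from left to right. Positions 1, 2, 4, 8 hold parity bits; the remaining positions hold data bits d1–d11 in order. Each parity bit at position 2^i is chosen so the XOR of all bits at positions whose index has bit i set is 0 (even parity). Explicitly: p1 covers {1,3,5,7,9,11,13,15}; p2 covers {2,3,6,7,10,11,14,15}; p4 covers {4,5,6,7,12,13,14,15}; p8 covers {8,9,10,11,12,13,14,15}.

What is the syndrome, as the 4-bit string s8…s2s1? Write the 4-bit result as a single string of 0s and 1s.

0000

s1 (pos 1,3,5,7,9,11,13,15): 1⊕1⊕1⊕1⊕0⊕1⊕0⊕1 = 0
s2 (pos 2,3,6,7,10,11,14,15): 0⊕1⊕0⊕1⊕1⊕1⊕1⊕1 = 0
s4 (pos 4,5,6,7,12,13,14,15): 0⊕1⊕0⊕1⊕0⊕0⊕1⊕1 = 0
s8 (pos 8,9,10,11,12,13,14,15): 0⊕0⊕1⊕1⊕0⊕0⊕1⊕1 = 0
Syndrome s8…s1 = 0000 → no error.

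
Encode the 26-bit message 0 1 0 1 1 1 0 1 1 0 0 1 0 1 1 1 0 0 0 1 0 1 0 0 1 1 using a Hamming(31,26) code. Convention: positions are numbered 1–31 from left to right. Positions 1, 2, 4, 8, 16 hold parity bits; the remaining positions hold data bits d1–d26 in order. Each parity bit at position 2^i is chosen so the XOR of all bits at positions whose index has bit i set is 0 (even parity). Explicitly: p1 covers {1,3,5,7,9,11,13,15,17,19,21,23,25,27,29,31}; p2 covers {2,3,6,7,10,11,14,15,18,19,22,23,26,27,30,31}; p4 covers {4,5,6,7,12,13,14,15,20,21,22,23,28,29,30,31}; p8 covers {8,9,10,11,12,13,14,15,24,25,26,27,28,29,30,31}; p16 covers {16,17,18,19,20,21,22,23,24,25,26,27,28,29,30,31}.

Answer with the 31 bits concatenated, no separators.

Place data at non-parity positions: p1 p2 0 p4 1 0 1 p8 1 1 0 1 1 0 0 p16 1 0 1 1 1 0 0 0 1 0 1 0 0 1 1
p1 (pos 1,3,5,7,9,11,13,15,17,19,21,23,25,27,29,31): XOR of data positions = 0⊕1⊕1⊕1⊕0⊕1⊕0⊕1⊕1⊕1⊕0⊕1⊕1⊕0⊕1 = 0
p2 (pos 2,3,6,7,10,11,14,15,18,19,22,23,26,27,30,31): XOR of data positions = 0⊕0⊕1⊕1⊕0⊕0⊕0⊕0⊕1⊕0⊕0⊕0⊕1⊕1⊕1 = 0
p4 (pos 4,5,6,7,12,13,14,15,20,21,22,23,28,29,30,31): XOR of data positions = 1⊕0⊕1⊕1⊕1⊕0⊕0⊕1⊕1⊕0⊕0⊕0⊕0⊕1⊕1 = 0
p8 (pos 8,9,10,11,12,13,14,15,24,25,26,27,28,29,30,31): XOR of data positions = 1⊕1⊕0⊕1⊕1⊕0⊕0⊕0⊕1⊕0⊕1⊕0⊕0⊕1⊕1 = 0
p16 (pos 16,17,18,19,20,21,22,23,24,25,26,27,28,29,30,31): XOR of data positions = 1⊕0⊕1⊕1⊕1⊕0⊕0⊕0⊕1⊕0⊕1⊕0⊕0⊕1⊕1 = 0
Codeword: 0000101011011000101110001010011

0000101011011000101110001010011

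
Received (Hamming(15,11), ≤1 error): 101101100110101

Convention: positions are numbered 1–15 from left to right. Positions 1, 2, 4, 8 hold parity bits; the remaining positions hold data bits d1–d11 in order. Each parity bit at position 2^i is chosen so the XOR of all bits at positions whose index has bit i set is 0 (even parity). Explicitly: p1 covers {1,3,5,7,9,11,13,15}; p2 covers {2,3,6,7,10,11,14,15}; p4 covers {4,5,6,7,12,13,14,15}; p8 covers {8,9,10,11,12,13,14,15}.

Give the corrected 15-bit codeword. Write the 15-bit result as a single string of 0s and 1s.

s1 (pos 1,3,5,7,9,11,13,15): 1⊕1⊕0⊕1⊕0⊕1⊕1⊕1 = 0
s2 (pos 2,3,6,7,10,11,14,15): 0⊕1⊕1⊕1⊕1⊕1⊕0⊕1 = 0
s4 (pos 4,5,6,7,12,13,14,15): 1⊕0⊕1⊕1⊕0⊕1⊕0⊕1 = 1
s8 (pos 8,9,10,11,12,13,14,15): 0⊕0⊕1⊕1⊕0⊕1⊕0⊕1 = 0
Syndrome s8…s1 = 0100 → error at position 4.
Flip position 4: 101101100110101 → 101001100110101

101001100110101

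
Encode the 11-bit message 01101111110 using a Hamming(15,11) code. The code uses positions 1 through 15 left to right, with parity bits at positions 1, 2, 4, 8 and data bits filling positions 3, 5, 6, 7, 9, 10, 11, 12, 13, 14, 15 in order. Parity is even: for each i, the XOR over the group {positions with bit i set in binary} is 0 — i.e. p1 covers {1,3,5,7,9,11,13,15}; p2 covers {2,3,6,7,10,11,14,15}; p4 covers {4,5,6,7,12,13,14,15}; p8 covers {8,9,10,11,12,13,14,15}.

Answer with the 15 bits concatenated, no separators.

000111001111110

Place data at non-parity positions: p1 p2 0 p4 1 1 0 p8 1 1 1 1 1 1 0
p1 (pos 1,3,5,7,9,11,13,15): XOR of data positions = 0⊕1⊕0⊕1⊕1⊕1⊕0 = 0
p2 (pos 2,3,6,7,10,11,14,15): XOR of data positions = 0⊕1⊕0⊕1⊕1⊕1⊕0 = 0
p4 (pos 4,5,6,7,12,13,14,15): XOR of data positions = 1⊕1⊕0⊕1⊕1⊕1⊕0 = 1
p8 (pos 8,9,10,11,12,13,14,15): XOR of data positions = 1⊕1⊕1⊕1⊕1⊕1⊕0 = 0
Codeword: 000111001111110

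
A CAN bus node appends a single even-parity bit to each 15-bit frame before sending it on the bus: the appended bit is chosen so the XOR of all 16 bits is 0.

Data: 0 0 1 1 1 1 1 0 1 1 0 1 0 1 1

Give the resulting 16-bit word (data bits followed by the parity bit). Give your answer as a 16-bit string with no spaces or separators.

XOR of the 15 data bits: 0⊕0⊕1⊕1⊕1⊕1⊕1⊕0⊕1⊕1⊕0⊕1⊕0⊕1⊕1 = 0
Parity bit = 0 (so all 16 bits XOR to 0).

0011111011010110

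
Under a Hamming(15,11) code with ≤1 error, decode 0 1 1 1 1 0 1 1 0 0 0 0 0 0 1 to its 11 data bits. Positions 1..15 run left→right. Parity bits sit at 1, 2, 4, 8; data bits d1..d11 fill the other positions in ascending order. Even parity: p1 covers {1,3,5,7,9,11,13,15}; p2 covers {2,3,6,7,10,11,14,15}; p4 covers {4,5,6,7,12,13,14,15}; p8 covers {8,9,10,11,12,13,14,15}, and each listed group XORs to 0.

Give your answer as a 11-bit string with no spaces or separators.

s1 (pos 1,3,5,7,9,11,13,15): 0⊕1⊕1⊕1⊕0⊕0⊕0⊕1 = 0
s2 (pos 2,3,6,7,10,11,14,15): 1⊕1⊕0⊕1⊕0⊕0⊕0⊕1 = 0
s4 (pos 4,5,6,7,12,13,14,15): 1⊕1⊕0⊕1⊕0⊕0⊕0⊕1 = 0
s8 (pos 8,9,10,11,12,13,14,15): 1⊕0⊕0⊕0⊕0⊕0⊕0⊕1 = 0
Syndrome s8…s1 = 0000 → no error.
Read data bits from positions 3,5,6,7,9,10,11,12,13,14,15: 11010000001

11010000001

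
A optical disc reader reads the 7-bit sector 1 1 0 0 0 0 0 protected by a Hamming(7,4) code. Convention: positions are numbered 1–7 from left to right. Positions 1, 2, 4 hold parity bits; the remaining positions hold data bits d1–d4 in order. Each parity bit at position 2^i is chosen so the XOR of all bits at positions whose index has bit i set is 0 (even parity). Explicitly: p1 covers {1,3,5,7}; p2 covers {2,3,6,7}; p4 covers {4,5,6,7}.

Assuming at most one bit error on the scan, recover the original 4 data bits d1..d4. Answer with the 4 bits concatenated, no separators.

1000

s1 (pos 1,3,5,7): 1⊕0⊕0⊕0 = 1
s2 (pos 2,3,6,7): 1⊕0⊕0⊕0 = 1
s4 (pos 4,5,6,7): 0⊕0⊕0⊕0 = 0
Syndrome s4…s1 = 011 → error at position 3.
Flip position 3: 1100000 → 1110000
Read data bits from positions 3,5,6,7: 1000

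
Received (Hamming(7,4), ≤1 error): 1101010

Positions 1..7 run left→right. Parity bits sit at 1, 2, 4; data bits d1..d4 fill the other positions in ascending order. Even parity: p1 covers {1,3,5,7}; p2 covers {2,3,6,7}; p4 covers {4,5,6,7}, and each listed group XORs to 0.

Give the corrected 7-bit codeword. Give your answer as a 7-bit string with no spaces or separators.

s1 (pos 1,3,5,7): 1⊕0⊕0⊕0 = 1
s2 (pos 2,3,6,7): 1⊕0⊕1⊕0 = 0
s4 (pos 4,5,6,7): 1⊕0⊕1⊕0 = 0
Syndrome s4…s1 = 001 → error at position 1.
Flip position 1: 1101010 → 0101010

0101010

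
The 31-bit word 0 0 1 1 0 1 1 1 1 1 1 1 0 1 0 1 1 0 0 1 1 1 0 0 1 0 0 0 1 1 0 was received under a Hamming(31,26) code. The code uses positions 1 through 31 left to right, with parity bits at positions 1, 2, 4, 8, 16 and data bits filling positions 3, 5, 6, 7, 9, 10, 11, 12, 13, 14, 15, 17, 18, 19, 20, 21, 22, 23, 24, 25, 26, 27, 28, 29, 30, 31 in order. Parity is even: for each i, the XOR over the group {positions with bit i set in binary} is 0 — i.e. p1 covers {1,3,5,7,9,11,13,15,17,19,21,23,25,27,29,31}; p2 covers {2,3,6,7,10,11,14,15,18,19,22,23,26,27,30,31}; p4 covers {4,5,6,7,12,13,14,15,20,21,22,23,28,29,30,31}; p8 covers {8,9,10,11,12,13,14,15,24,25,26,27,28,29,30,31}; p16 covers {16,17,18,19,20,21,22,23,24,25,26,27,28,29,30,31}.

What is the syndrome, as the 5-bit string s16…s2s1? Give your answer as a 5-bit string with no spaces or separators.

01000

s1 (pos 1,3,5,7,9,11,13,15,17,19,21,23,25,27,29,31): 0⊕1⊕0⊕1⊕1⊕1⊕0⊕0⊕1⊕0⊕1⊕0⊕1⊕0⊕1⊕0 = 0
s2 (pos 2,3,6,7,10,11,14,15,18,19,22,23,26,27,30,31): 0⊕1⊕1⊕1⊕1⊕1⊕1⊕0⊕0⊕0⊕1⊕0⊕0⊕0⊕1⊕0 = 0
s4 (pos 4,5,6,7,12,13,14,15,20,21,22,23,28,29,30,31): 1⊕0⊕1⊕1⊕1⊕0⊕1⊕0⊕1⊕1⊕1⊕0⊕0⊕1⊕1⊕0 = 0
s8 (pos 8,9,10,11,12,13,14,15,24,25,26,27,28,29,30,31): 1⊕1⊕1⊕1⊕1⊕0⊕1⊕0⊕0⊕1⊕0⊕0⊕0⊕1⊕1⊕0 = 1
s16 (pos 16,17,18,19,20,21,22,23,24,25,26,27,28,29,30,31): 1⊕1⊕0⊕0⊕1⊕1⊕1⊕0⊕0⊕1⊕0⊕0⊕0⊕1⊕1⊕0 = 0
Syndrome s16…s1 = 01000 → error at position 8.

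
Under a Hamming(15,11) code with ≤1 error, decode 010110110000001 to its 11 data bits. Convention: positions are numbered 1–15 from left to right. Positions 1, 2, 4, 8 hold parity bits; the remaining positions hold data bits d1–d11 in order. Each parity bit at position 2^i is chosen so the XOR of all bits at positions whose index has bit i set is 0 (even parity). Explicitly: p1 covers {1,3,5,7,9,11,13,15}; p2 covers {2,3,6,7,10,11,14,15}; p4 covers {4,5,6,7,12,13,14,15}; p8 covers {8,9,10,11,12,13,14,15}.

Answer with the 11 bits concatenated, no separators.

s1 (pos 1,3,5,7,9,11,13,15): 0⊕0⊕1⊕1⊕0⊕0⊕0⊕1 = 1
s2 (pos 2,3,6,7,10,11,14,15): 1⊕0⊕0⊕1⊕0⊕0⊕0⊕1 = 1
s4 (pos 4,5,6,7,12,13,14,15): 1⊕1⊕0⊕1⊕0⊕0⊕0⊕1 = 0
s8 (pos 8,9,10,11,12,13,14,15): 1⊕0⊕0⊕0⊕0⊕0⊕0⊕1 = 0
Syndrome s8…s1 = 0011 → error at position 3.
Flip position 3: 010110110000001 → 011110110000001
Read data bits from positions 3,5,6,7,9,10,11,12,13,14,15: 11010000001

11010000001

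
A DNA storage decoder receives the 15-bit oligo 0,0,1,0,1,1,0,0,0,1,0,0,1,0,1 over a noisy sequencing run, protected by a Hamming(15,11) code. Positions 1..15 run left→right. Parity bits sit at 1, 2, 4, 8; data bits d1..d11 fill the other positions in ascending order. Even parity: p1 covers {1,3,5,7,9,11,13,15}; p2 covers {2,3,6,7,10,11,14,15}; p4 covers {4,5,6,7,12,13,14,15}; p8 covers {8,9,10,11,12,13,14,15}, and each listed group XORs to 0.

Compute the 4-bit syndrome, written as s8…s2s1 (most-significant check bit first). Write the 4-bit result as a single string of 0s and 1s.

s1 (pos 1,3,5,7,9,11,13,15): 0⊕1⊕1⊕0⊕0⊕0⊕1⊕1 = 0
s2 (pos 2,3,6,7,10,11,14,15): 0⊕1⊕1⊕0⊕1⊕0⊕0⊕1 = 0
s4 (pos 4,5,6,7,12,13,14,15): 0⊕1⊕1⊕0⊕0⊕1⊕0⊕1 = 0
s8 (pos 8,9,10,11,12,13,14,15): 0⊕0⊕1⊕0⊕0⊕1⊕0⊕1 = 1
Syndrome s8…s1 = 1000 → error at position 8.

1000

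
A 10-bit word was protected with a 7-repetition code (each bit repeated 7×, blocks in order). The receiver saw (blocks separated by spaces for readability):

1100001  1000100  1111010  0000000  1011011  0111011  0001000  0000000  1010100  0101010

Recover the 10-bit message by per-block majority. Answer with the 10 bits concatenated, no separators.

Block 1 (1100001): 3 ones → 0
Block 2 (1000100): 2 ones → 0
Block 3 (1111010): 5 ones → 1
Block 4 (0000000): 0 ones → 0
Block 5 (1011011): 5 ones → 1
Block 6 (0111011): 5 ones → 1
Block 7 (0001000): 1 one → 0
Block 8 (0000000): 0 ones → 0
Block 9 (1010100): 3 ones → 0
Block 10 (0101010): 3 ones → 0

0010110000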